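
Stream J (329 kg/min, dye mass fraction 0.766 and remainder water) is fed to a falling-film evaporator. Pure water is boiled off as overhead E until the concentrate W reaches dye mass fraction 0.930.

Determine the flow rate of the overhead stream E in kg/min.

58.02 kg/min

dye is conserved: 329×0.766 = 252.01 kg/min all reports to the concentrate.
Concentrate = 252.01/(target fraction) = 270.98 kg/min.
Overhead = 329 − 270.98 = 58.017 kg/min.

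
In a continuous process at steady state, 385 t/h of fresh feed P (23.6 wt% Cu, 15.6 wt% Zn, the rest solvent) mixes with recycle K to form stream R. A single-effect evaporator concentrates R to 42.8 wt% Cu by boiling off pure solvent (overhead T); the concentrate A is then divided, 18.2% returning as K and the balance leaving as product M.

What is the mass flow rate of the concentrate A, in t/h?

259.5 t/h

Overall Cu balance (none leaves overhead): Cu in fresh feed = Cu in product, i.e. 385×0.236 = (1−0.182)·A·0.428.
A = 90.86/(0.428×0.818) = 259.52 t/h.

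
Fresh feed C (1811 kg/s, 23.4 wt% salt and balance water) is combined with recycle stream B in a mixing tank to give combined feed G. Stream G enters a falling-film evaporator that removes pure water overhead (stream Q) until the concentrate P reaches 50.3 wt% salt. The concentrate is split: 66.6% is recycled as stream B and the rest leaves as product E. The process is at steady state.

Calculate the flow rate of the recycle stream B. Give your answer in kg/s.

Overall salt balance (none leaves overhead): salt in fresh feed = salt in product, i.e. 1811×0.234 = (1−0.666)·P·0.503.
P = 423.77/(0.503×0.334) = 2522.4 kg/s.
Recycle B = 0.666×2522.4 = 1679.9 kg/s.

1680 kg/s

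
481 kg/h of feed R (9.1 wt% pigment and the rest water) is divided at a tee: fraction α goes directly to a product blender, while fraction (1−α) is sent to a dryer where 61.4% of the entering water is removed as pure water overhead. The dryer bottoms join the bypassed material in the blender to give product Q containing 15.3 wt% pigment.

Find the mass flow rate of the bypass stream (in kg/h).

131.8 kg/h

All 481×0.091 = 43.771 kg/h of pigment reaches Q, so Q = 43.771/0.153 = 286.08 kg/h and vapour = 194.92 kg/h.
The evaporator receives (1−α)·481 of feed at 0.909 water and removes 0.614 of that water:
0.614×0.909×(1−α)×481 = 194.92
(1−α) = 194.92/268.46 = 0.7261;  α = 0.2739.
Bypass flow = 0.2739×481 = 131.77 kg/h.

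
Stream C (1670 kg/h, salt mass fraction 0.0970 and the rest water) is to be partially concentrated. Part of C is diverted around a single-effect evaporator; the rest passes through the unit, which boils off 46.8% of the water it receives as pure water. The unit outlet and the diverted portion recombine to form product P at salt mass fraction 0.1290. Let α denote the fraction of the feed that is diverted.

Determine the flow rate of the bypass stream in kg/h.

689.7 kg/h

All 1670×0.097 = 161.99 kg/h of salt reaches P, so P = 161.99/0.129 = 1255.7 kg/h and vapour = 414.26 kg/h.
The evaporator receives (1−α)·1670 of feed at 0.903 water and removes 0.468 of that water:
0.468×0.903×(1−α)×1670 = 414.26
(1−α) = 414.26/705.75 = 0.5870;  α = 0.4130.
Bypass flow = 0.4130×1670 = 689.74 kg/h.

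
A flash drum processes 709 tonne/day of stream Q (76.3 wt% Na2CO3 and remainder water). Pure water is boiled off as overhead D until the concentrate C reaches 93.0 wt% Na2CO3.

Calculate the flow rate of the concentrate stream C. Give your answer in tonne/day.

581.7 tonne/day

Na2CO3 is conserved: 709×0.763 = 540.97 tonne/day all reports to the concentrate.
Concentrate = 540.97/(target fraction) = 581.68 tonne/day.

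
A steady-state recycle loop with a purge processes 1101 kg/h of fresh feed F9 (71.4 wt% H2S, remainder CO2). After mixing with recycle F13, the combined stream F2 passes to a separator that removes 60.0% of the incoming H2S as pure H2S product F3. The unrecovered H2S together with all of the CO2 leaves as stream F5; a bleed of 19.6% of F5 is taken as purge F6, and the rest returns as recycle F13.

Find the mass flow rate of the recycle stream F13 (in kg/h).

1664 kg/h

CO2 enters only via F9 and leaves only via the purge: 1101×0.286 = 0.196×(CO2 in F5), and the separator passes all CO2, so CO2 in F2 = CO2 in F5 = 1606.6 kg/h.
H2S in F2: m_A = 1101×0.714 + (1−0.196)·(1−0.600)·m_A, so m_A = 786.11/0.6784 = 1158.8 kg/h.
F5 = (1−0.600)×1158.8 + 1606.6 = 2070.1 kg/h.
Recycle F13 = (1−0.196)×2070.1 = 1664.3 kg/h.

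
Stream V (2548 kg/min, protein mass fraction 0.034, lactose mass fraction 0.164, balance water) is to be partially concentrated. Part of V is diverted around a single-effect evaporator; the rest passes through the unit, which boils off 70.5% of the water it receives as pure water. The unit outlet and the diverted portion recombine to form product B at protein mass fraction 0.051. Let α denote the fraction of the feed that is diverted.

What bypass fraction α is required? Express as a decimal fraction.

All 2548×0.034 = 86.632 kg/min of protein reaches B, so B = 86.632/0.051 = 1698.7 kg/min and vapour = 849.33 kg/min.
The evaporator receives (1−α)·2548 of feed at 0.802 water and removes 0.705 of that water:
0.705×0.802×(1−α)×2548 = 849.33
(1−α) = 849.33/1440.7 = 0.5895;  α = 0.4105.

0.410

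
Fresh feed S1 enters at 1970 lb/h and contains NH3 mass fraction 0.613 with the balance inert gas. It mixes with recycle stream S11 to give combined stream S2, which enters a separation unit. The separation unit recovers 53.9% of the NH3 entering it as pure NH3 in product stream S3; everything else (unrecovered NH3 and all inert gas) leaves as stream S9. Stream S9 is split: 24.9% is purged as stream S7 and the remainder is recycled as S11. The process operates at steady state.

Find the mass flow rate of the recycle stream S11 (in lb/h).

inert gas enters only via S1 and leaves only via the purge: 1970×0.387 = 0.249×(inert gas in S9), and the separation unit passes all inert gas, so inert gas in S2 = inert gas in S9 = 3061.8 lb/h.
NH3 in S2: m_A = 1970×0.613 + (1−0.249)·(1−0.539)·m_A, so m_A = 1207.6/0.6538 = 1847.1 lb/h.
S9 = (1−0.539)×1847.1 + 3061.8 = 3913.3 lb/h.
Recycle S11 = (1−0.249)×3913.3 = 2938.9 lb/h.

2939 lb/h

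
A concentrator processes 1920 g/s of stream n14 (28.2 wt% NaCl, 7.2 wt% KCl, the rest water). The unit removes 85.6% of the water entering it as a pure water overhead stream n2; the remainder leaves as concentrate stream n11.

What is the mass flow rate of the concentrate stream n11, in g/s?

water entering = 1920×0.646 = 1240.3 g/s; overhead removed = 0.856×1240.3 = 1061.7 g/s.
Concentrate = 1920 − 1061.7 = 858.29 g/s.

858.3 g/s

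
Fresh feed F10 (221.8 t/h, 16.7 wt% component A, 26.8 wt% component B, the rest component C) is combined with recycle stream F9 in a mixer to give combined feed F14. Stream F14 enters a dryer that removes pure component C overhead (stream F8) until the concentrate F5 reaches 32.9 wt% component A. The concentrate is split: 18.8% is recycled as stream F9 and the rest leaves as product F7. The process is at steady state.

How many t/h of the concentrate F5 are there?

138.7 t/h

Overall component A balance (none leaves overhead): component A in fresh feed = component A in product, i.e. 221.8×0.167 = (1−0.188)·F5·0.329.
F5 = 37.041/(0.329×0.812) = 138.65 t/h.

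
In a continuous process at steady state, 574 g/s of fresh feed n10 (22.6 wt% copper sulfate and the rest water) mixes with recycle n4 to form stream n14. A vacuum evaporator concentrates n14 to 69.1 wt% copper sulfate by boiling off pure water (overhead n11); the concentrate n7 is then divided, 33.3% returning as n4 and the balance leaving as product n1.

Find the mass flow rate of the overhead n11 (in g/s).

Overall copper sulfate balance (none leaves overhead): copper sulfate in fresh feed = copper sulfate in product, i.e. 574×0.226 = (1−0.333)·n7·0.691.
n7 = 129.72/(0.691×0.667) = 281.46 g/s.
Recycle n4 = 0.333×281.46 = 93.726 g/s.
Combined feed n14 = 574 + 93.726 = 667.73 g/s.
Overhead n11 = n14 − n7 = 667.73 − 281.46 = 386.27 g/s.

386.3 g/s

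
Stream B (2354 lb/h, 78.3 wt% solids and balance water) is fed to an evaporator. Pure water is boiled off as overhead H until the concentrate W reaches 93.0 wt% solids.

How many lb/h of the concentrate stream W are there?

solids is conserved: 2354×0.783 = 1843.2 lb/h all reports to the concentrate.
Concentrate = 1843.2/(target fraction) = 1981.9 lb/h.

1982 lb/h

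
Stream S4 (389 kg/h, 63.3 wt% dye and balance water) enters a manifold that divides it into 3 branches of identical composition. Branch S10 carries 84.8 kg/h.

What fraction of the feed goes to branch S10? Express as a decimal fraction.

0.218

Fraction to S10 = 84.8/389 = 0.2180.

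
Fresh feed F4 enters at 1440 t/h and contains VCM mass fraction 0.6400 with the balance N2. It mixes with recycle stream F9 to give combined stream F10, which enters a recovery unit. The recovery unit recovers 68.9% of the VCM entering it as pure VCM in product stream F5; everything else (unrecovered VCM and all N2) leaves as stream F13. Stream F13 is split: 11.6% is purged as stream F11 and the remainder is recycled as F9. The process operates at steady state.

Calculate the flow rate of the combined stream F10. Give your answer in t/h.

5740 t/h

N2 enters only via F4 and leaves only via the purge: 1440×0.360 = 0.116×(N2 in F13), and the recovery unit passes all N2, so N2 in F10 = N2 in F13 = 4469 t/h.
VCM in F10: m_A = 1440×0.640 + (1−0.116)·(1−0.689)·m_A, so m_A = 921.6/0.7251 = 1271 t/h.
F10 = 1271 + 4469 = 5740 t/h.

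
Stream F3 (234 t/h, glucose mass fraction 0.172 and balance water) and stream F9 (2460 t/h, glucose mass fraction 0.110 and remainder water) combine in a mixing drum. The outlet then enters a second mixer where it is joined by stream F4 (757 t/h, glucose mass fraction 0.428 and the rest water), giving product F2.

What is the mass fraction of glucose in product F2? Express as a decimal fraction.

0.184

Overall, product flow = 3451 t/h.
glucose in = 234×0.172 + 2460×0.110 + 757×0.428 = 634.84 t/h.
glucose fraction in F2 = 0.184.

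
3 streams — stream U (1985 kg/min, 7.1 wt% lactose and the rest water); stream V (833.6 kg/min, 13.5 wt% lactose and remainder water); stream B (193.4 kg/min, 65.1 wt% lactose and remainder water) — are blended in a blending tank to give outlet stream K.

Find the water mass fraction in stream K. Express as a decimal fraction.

Total flow out = 1985 + 833.6 + 193.4 = 3012 kg/min.
water in = 1985×0.929 + 833.6×0.865 + 193.4×0.349 = 2632.6 kg/min.
water mass fraction in K = 2632.6/3012 = 0.8740.

0.8740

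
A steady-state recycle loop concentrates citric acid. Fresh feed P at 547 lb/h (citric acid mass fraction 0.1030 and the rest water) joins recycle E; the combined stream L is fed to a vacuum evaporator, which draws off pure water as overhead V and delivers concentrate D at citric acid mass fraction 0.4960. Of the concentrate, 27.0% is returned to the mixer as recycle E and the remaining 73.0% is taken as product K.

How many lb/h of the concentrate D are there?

155.6 lb/h

Overall citric acid balance (none leaves overhead): citric acid in fresh feed = citric acid in product, i.e. 547×0.103 = (1−0.270)·D·0.496.
D = 56.341/(0.496×0.730) = 155.6 lb/h.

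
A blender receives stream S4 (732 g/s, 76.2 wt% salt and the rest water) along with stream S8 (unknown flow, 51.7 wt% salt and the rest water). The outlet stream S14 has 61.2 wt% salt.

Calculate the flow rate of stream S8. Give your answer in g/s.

Let S8 be the unknown flow. Total out = 732 + S8.
salt balance: 557.78 + 0.517·S8 = 0.612·(732 + S8)
(0.517 − 0.612)·S8 = 0.612×732 − 557.78 = -109.8
S8 = -109.8 / -0.095 = 1155.8 g/s

1156 g/s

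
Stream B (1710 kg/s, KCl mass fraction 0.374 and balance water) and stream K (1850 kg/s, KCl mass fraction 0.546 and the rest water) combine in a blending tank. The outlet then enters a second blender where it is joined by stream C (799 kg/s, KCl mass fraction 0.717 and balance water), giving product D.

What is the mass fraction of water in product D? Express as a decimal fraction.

Overall, product flow = 4359 kg/s.
water in = 1710×0.626 + 1850×0.454 + 799×0.283 = 2136.5 kg/s.
water fraction in D = 0.490.

0.490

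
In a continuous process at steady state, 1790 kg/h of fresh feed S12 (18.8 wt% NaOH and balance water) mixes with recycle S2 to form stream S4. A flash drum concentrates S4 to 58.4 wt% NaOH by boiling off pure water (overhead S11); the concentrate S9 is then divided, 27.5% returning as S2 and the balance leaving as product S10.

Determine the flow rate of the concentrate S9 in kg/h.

Overall NaOH balance (none leaves overhead): NaOH in fresh feed = NaOH in product, i.e. 1790×0.188 = (1−0.275)·S9·0.584.
S9 = 336.52/(0.584×0.725) = 794.8 kg/h.

794.8 kg/h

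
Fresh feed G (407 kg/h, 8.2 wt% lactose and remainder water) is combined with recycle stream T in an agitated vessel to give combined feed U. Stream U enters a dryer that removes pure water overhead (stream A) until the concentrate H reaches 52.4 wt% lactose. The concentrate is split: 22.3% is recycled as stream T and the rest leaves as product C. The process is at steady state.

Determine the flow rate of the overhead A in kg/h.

Overall lactose balance (none leaves overhead): lactose in fresh feed = lactose in product, i.e. 407×0.082 = (1−0.223)·H·0.524.
H = 33.374/(0.524×0.777) = 81.97 kg/h.
Recycle T = 0.223×81.97 = 18.279 kg/h.
Combined feed U = 407 + 18.279 = 425.28 kg/h.
Overhead A = U − H = 425.28 − 81.97 = 343.31 kg/h.

343.3 kg/h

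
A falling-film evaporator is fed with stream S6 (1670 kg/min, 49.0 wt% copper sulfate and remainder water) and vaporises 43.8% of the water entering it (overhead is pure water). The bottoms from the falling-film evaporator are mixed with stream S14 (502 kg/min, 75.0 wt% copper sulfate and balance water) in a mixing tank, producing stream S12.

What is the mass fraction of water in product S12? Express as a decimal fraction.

0.336

Vapour removed = 0.438×0.510×1670 = 373.04 kg/min; concentrate = 1297 kg/min.
water reaching the mixer = 478.66 (from concentrate) + 502×0.250 = 604.16 kg/min.
Product flow = 1297 + 502 = 1799 kg/min; water fraction = 0.336.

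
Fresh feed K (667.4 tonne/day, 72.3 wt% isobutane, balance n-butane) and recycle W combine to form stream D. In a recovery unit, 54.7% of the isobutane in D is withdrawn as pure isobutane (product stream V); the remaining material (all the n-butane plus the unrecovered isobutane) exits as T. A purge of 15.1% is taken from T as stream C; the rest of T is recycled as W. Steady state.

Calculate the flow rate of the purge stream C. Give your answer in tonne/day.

238.5 tonne/day

n-butane enters only via K and leaves only via the purge: 667.4×0.277 = 0.151×(n-butane in T), and the recovery unit passes all n-butane, so n-butane in D = n-butane in T = 1224.3 tonne/day.
isobutane in D: m_A = 667.4×0.723 + (1−0.151)·(1−0.547)·m_A, so m_A = 482.53/0.6154 = 784.09 tonne/day.
T = (1−0.547)×784.09 + 1224.3 = 1579.5 tonne/day.
Purge C = 0.151×1579.5 = 238.5 tonne/day.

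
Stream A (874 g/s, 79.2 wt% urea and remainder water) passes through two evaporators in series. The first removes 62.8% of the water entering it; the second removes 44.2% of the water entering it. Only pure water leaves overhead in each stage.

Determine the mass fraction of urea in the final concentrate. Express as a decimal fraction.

water in feed = 874×0.208 = 181.79 g/s.
After stage 1: water left = (1−0.628)×181.79 = 67.627; stream total = 759.83 g/s.
After stage 2: water left = (1−0.442)×67.627 = 37.736; final concentrate = 729.94 g/s.
urea fraction = 692.21/729.94 = 0.948.

0.948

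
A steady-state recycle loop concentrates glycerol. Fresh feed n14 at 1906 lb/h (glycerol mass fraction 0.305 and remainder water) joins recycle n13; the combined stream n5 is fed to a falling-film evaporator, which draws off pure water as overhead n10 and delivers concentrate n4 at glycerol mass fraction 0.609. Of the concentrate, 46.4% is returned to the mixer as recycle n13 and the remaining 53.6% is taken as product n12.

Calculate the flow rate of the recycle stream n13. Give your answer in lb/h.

826.3 lb/h

Overall glycerol balance (none leaves overhead): glycerol in fresh feed = glycerol in product, i.e. 1906×0.305 = (1−0.464)·n4·0.609.
n4 = 581.33/(0.609×0.536) = 1780.9 lb/h.
Recycle n13 = 0.464×1780.9 = 826.34 lb/h.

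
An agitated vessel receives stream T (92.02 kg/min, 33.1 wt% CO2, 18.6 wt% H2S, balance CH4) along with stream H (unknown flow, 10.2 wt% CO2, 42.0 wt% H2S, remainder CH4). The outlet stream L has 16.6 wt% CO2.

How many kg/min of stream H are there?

Let H be the unknown flow. Total out = 92.02 + H.
CO2 balance: 30.459 + 0.102·H = 0.166·(92.02 + H)
(0.102 − 0.166)·H = 0.166×92.02 − 30.459 = -15.183
H = -15.183 / -0.064 = 237.24 kg/min

237.2 kg/min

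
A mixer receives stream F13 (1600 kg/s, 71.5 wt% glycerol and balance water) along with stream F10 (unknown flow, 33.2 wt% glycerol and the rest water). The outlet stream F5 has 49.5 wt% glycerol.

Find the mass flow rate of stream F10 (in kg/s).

2160 kg/s

Let F10 be the unknown flow. Total out = 1600 + F10.
glycerol balance: 1144 + 0.332·F10 = 0.495·(1600 + F10)
(0.332 − 0.495)·F10 = 0.495×1600 − 1144 = -352
F10 = -352 / -0.163 = 2159.5 kg/s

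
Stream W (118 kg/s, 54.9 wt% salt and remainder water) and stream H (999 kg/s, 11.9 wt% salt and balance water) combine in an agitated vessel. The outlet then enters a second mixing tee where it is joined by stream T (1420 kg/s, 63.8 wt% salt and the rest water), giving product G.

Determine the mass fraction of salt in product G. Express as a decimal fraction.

Overall, product flow = 2537 kg/s.
salt in = 118×0.549 + 999×0.119 + 1420×0.638 = 1089.6 kg/s.
salt fraction in G = 0.429.

0.429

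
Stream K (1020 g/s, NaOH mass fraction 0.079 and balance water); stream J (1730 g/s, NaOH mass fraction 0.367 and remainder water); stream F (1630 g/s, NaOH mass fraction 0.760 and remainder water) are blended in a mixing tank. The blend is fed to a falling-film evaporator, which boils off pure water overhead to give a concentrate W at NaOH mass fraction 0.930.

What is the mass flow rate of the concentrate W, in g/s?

2101 g/s

NaOH entering = 1020×0.079 + 1730×0.367 + 1630×0.760 = 1954.3 g/s.
All NaOH reports to W, so W = 1954.3/0.930 = 2101.4 g/s.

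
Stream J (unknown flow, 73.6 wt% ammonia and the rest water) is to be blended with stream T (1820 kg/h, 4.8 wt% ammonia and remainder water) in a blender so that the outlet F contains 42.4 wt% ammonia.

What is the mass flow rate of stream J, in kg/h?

Let J be the unknown flow. Total out = 1820 + J.
ammonia balance: 87.36 + 0.736·J = 0.424·(1820 + J)
(0.736 − 0.424)·J = 0.424×1820 − 87.36 = 684.32
J = 684.32 / 0.312 = 2193.3 kg/h

2193 kg/h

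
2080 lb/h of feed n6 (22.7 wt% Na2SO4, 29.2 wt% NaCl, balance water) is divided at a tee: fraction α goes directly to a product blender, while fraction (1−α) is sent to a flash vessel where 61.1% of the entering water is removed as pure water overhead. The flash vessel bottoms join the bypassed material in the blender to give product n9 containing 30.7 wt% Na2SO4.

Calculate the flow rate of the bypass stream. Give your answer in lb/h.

235.7 lb/h

All 2080×0.227 = 472.16 lb/h of Na2SO4 reaches n9, so n9 = 472.16/0.307 = 1538 lb/h and vapour = 542.02 lb/h.
The evaporator receives (1−α)·2080 of feed at 0.481 water and removes 0.611 of that water:
0.611×0.481×(1−α)×2080 = 542.02
(1−α) = 542.02/611.29 = 0.8867;  α = 0.1133.
Bypass flow = 0.1133×2080 = 235.71 lb/h.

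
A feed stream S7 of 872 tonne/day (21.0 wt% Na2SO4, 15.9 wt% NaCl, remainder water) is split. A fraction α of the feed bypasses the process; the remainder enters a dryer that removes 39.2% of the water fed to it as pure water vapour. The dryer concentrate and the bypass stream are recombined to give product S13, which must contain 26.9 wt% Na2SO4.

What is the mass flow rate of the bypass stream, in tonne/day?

All 872×0.210 = 183.12 tonne/day of Na2SO4 reaches S13, so S13 = 183.12/0.269 = 680.74 tonne/day and vapour = 191.26 tonne/day.
The evaporator receives (1−α)·872 of feed at 0.631 water and removes 0.392 of that water:
0.392×0.631×(1−α)×872 = 191.26
(1−α) = 191.26/215.69 = 0.8867;  α = 0.1133.
Bypass flow = 0.1133×872 = 98.784 tonne/day.

98.78 tonne/day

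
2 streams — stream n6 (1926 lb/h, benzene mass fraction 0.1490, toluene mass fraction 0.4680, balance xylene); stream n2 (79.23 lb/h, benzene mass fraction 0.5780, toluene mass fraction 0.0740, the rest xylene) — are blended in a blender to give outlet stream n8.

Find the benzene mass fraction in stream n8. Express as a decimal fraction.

0.1660

Total flow out = 1926 + 79.23 = 2005.2 lb/h.
benzene in = 1926×0.149 + 79.23×0.578 = 332.77 lb/h.
benzene mass fraction in n8 = 332.77/2005.2 = 0.1660.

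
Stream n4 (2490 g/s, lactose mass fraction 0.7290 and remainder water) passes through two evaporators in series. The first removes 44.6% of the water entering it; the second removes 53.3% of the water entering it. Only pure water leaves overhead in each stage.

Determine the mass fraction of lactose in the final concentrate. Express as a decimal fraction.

0.9123

water in feed = 2490×0.271 = 674.79 g/s.
After stage 1: water left = (1−0.446)×674.79 = 373.83; stream total = 2189 g/s.
After stage 2: water left = (1−0.533)×373.83 = 174.58; final concentrate = 1989.8 g/s.
lactose fraction = 1815.2/1989.8 = 0.9123.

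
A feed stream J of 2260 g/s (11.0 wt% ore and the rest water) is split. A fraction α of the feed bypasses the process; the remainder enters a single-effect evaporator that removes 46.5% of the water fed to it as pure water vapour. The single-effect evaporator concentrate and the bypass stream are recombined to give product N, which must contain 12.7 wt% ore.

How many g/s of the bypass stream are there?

All 2260×0.110 = 248.6 g/s of ore reaches N, so N = 248.6/0.127 = 1957.5 g/s and vapour = 302.52 g/s.
The evaporator receives (1−α)·2260 of feed at 0.890 water and removes 0.465 of that water:
0.465×0.890×(1−α)×2260 = 302.52
(1−α) = 302.52/935.3 = 0.3234;  α = 0.6766.
Bypass flow = 0.6766×2260 = 1529 g/s.

1529 g/s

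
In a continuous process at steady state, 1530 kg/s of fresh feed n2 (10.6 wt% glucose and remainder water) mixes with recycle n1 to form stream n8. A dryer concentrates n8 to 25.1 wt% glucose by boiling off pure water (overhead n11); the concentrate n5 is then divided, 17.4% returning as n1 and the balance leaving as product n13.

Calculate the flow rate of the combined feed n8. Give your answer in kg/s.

1666 kg/s

Overall glucose balance (none leaves overhead): glucose in fresh feed = glucose in product, i.e. 1530×0.106 = (1−0.174)·n5·0.251.
n5 = 162.18/(0.251×0.826) = 782.25 kg/s.
Recycle n1 = 0.174×782.25 = 136.11 kg/s.
Combined feed n8 = 1530 + 136.11 = 1666.1 kg/s.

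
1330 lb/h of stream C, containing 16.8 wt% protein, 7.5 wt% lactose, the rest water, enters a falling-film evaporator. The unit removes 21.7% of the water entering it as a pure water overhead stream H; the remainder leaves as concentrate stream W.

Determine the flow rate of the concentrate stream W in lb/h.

1112 lb/h

water entering = 1330×0.757 = 1006.8 lb/h; overhead removed = 0.217×1006.8 = 218.48 lb/h.
Concentrate = 1330 − 218.48 = 1111.5 lb/h.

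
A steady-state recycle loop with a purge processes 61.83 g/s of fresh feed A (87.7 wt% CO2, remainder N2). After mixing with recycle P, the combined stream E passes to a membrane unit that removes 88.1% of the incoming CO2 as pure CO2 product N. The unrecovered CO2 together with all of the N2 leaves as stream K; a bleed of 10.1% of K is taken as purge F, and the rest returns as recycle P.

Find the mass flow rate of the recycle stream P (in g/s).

N2 enters only via A and leaves only via the purge: 61.83×0.123 = 0.101×(N2 in K), and the membrane unit passes all N2, so N2 in E = N2 in K = 75.298 g/s.
CO2 in E: m_A = 61.83×0.877 + (1−0.101)·(1−0.881)·m_A, so m_A = 54.225/0.8930 = 60.721 g/s.
K = (1−0.881)×60.721 + 75.298 = 82.524 g/s.
Recycle P = (1−0.101)×82.524 = 74.189 g/s.

74.19 g/s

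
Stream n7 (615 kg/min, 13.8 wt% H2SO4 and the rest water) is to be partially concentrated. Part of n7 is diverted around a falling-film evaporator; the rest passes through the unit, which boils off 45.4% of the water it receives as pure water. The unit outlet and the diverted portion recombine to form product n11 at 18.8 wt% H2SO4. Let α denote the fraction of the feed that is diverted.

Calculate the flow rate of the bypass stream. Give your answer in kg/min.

All 615×0.138 = 84.87 kg/min of H2SO4 reaches n11, so n11 = 84.87/0.188 = 451.44 kg/min and vapour = 163.56 kg/min.
The evaporator receives (1−α)·615 of feed at 0.862 water and removes 0.454 of that water:
0.454×0.862×(1−α)×615 = 163.56
(1−α) = 163.56/240.68 = 0.6796;  α = 0.3204.
Bypass flow = 0.3204×615 = 197.05 kg/min.

197.1 kg/min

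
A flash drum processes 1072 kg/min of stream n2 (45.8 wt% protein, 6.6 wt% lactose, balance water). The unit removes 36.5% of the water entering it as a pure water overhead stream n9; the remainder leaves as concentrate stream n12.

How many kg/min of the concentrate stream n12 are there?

885.8 kg/min

water entering = 1072×0.476 = 510.27 kg/min; overhead removed = 0.365×510.27 = 186.25 kg/min.
Concentrate = 1072 − 186.25 = 885.75 kg/min.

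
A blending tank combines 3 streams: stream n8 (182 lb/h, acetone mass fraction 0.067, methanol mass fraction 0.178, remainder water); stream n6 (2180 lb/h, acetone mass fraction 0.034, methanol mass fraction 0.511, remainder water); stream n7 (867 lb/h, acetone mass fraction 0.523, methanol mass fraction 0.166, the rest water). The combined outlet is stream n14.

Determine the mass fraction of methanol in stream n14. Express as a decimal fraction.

0.400

Total flow out = 182 + 2180 + 867 = 3229 lb/h.
methanol in = 182×0.178 + 2180×0.511 + 867×0.166 = 1290.3 lb/h.
methanol mass fraction in n14 = 1290.3/3229 = 0.400.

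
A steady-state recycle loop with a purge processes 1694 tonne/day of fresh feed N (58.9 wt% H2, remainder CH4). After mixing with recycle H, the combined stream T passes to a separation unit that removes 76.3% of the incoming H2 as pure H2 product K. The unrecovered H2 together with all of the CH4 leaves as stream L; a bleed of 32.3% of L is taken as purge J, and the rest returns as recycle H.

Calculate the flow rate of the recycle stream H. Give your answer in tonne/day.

1650 tonne/day

CH4 enters only via N and leaves only via the purge: 1694×0.411 = 0.323×(CH4 in L), and the separation unit passes all CH4, so CH4 in T = CH4 in L = 2155.5 tonne/day.
H2 in T: m_A = 1694×0.589 + (1−0.323)·(1−0.763)·m_A, so m_A = 997.77/0.8396 = 1188.5 tonne/day.
L = (1−0.763)×1188.5 + 2155.5 = 2437.2 tonne/day.
Recycle H = (1−0.323)×2437.2 = 1650 tonne/day.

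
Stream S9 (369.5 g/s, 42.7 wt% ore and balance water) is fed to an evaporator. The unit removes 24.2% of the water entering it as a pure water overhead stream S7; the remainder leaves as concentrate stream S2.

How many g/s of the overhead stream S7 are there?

51.24 g/s

water entering = 369.5×0.573 = 211.72 g/s; overhead removed = 0.242×211.72 = 51.237 g/s.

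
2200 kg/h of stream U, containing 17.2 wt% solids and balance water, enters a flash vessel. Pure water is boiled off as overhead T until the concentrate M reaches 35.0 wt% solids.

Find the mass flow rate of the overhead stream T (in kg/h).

solids is conserved: 2200×0.172 = 378.4 kg/h all reports to the concentrate.
Concentrate = 378.4/(target fraction) = 1081.1 kg/h.
Overhead = 2200 − 1081.1 = 1118.9 kg/h.

1119 kg/h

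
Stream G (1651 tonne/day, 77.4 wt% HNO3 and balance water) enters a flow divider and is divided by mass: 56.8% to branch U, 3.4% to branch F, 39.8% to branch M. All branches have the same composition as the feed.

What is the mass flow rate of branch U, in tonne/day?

Branch U flow = 0.568×1651 = 937.77 tonne/day.

937.8 tonne/day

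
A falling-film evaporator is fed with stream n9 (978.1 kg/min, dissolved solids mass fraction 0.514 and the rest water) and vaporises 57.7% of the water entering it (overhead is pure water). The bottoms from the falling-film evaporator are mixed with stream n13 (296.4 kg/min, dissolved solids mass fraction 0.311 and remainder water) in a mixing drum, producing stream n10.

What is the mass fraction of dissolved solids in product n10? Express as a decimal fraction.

0.595

Vapour removed = 0.577×0.486×978.1 = 274.28 kg/min; concentrate = 703.82 kg/min.
dissolved solids reaching the mixer = 502.74 (from concentrate) + 296.4×0.311 = 594.92 kg/min.
Product flow = 703.82 + 296.4 = 1000.2 kg/min; dissolved solids fraction = 0.595.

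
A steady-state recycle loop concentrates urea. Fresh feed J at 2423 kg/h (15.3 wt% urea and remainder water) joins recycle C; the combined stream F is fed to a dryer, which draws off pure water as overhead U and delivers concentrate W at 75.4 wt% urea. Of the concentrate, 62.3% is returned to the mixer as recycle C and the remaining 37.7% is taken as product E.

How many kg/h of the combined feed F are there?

Overall urea balance (none leaves overhead): urea in fresh feed = urea in product, i.e. 2423×0.153 = (1−0.623)·W·0.754.
W = 370.72/(0.754×0.377) = 1304.2 kg/h.
Recycle C = 0.623×1304.2 = 812.49 kg/h.
Combined feed F = 2423 + 812.49 = 3235.5 kg/h.

3235 kg/h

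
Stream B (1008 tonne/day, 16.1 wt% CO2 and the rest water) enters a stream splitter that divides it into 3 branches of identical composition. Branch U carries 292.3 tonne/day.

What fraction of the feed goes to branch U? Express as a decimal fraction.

0.290

Fraction to U = 292.3/1008 = 0.2900.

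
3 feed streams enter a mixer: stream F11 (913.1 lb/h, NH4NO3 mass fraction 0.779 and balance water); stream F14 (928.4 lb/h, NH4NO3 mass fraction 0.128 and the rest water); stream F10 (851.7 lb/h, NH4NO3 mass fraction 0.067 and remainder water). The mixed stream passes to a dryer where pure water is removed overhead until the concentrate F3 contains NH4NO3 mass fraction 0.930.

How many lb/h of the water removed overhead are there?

NH4NO3 entering = 913.1×0.779 + 928.4×0.128 + 851.7×0.067 = 887.2 lb/h.
All NH4NO3 reports to F3, so F3 = 887.2/0.930 = 953.98 lb/h.
Total feed = 2693.2 lb/h; overhead = 2693.2 − 953.98 = 1739.2 lb/h.

1739 lb/h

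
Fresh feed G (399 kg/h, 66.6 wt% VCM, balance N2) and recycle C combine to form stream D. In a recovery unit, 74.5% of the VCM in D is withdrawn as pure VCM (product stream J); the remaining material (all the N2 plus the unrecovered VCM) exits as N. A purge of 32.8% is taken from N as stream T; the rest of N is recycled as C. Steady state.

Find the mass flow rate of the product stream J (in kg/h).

238.9 kg/h

VCM in D: m_A = 399×0.666 + (1−0.328)·(1−0.745)·m_A, so m_A = 265.73/0.8286 = 320.69 kg/h.
Product J = 0.745×320.69 = 238.91 kg/h.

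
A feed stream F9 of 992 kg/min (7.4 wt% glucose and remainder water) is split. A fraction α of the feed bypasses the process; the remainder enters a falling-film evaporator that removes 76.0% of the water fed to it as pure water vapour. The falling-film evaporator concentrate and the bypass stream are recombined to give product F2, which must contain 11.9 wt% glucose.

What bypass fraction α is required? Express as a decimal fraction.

0.463

All 992×0.074 = 73.408 kg/min of glucose reaches F2, so F2 = 73.408/0.119 = 616.87 kg/min and vapour = 375.13 kg/min.
The evaporator receives (1−α)·992 of feed at 0.926 water and removes 0.760 of that water:
0.760×0.926×(1−α)×992 = 375.13
(1−α) = 375.13/698.13 = 0.5373;  α = 0.4627.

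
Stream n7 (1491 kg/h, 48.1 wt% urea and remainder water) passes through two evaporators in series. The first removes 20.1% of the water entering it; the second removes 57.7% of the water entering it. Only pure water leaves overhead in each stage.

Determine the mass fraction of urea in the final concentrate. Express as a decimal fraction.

0.733

water in feed = 1491×0.519 = 773.83 kg/h.
After stage 1: water left = (1−0.201)×773.83 = 618.29; stream total = 1335.5 kg/h.
After stage 2: water left = (1−0.577)×618.29 = 261.54; final concentrate = 978.71 kg/h.
urea fraction = 717.17/978.71 = 0.733.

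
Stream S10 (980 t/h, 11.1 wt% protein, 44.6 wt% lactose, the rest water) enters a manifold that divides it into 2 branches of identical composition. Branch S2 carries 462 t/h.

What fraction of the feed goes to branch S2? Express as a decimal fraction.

Fraction to S2 = 462/980 = 0.4714.

0.471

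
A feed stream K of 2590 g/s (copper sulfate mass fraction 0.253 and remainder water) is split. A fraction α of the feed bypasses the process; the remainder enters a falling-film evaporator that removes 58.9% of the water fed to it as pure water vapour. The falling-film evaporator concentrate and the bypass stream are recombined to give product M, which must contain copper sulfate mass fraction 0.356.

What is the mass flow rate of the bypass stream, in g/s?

886.9 g/s

All 2590×0.253 = 655.27 g/s of copper sulfate reaches M, so M = 655.27/0.356 = 1840.6 g/s and vapour = 749.35 g/s.
The evaporator receives (1−α)·2590 of feed at 0.747 water and removes 0.589 of that water:
0.589×0.747×(1−α)×2590 = 749.35
(1−α) = 749.35/1139.6 = 0.6576;  α = 0.3424.
Bypass flow = 0.3424×2590 = 886.86 g/s.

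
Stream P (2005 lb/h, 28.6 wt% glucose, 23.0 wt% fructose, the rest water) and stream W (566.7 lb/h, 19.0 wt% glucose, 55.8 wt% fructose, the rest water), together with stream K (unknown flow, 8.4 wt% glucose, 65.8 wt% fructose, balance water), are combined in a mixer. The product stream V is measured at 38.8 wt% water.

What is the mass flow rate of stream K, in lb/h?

887.8 lb/h

Let K be the unknown flow. Total out = 2571.7 + K.
water balance: 1113.2 + 0.258·K = 0.388·(2571.7 + K)
(0.258 − 0.388)·K = 0.388×2571.7 − 1113.2 = -115.41
K = -115.41 / -0.130 = 887.76 lb/h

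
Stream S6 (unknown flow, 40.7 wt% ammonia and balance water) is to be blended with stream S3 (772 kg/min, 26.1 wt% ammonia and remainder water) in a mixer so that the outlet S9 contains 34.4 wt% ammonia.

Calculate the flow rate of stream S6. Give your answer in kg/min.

1017 kg/min

Let S6 be the unknown flow. Total out = 772 + S6.
ammonia balance: 201.49 + 0.407·S6 = 0.344·(772 + S6)
(0.407 − 0.344)·S6 = 0.344×772 − 201.49 = 64.076
S6 = 64.076 / 0.063 = 1017.1 kg/min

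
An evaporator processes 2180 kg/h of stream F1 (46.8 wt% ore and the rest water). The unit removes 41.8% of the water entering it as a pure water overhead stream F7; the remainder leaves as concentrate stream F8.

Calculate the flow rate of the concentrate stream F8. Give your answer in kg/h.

1695 kg/h

water entering = 2180×0.532 = 1159.8 kg/h; overhead removed = 0.418×1159.8 = 484.78 kg/h.
Concentrate = 2180 − 484.78 = 1695.2 kg/h.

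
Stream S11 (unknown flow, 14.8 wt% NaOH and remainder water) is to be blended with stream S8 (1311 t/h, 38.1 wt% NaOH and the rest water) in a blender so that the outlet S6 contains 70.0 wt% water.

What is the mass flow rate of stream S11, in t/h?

698.6 t/h

Let S11 be the unknown flow. Total out = 1311 + S11.
water balance: 811.51 + 0.852·S11 = 0.700·(1311 + S11)
(0.852 − 0.700)·S11 = 0.700×1311 − 811.51 = 106.19
S11 = 106.19 / 0.152 = 698.62 t/h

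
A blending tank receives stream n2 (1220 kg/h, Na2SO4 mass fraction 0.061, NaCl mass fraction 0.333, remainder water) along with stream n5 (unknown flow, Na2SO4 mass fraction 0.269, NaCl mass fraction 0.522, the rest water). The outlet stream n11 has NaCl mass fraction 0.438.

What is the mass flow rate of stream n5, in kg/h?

1525 kg/h

Let n5 be the unknown flow. Total out = 1220 + n5.
NaCl balance: 406.26 + 0.522·n5 = 0.438·(1220 + n5)
(0.522 − 0.438)·n5 = 0.438×1220 − 406.26 = 128.1
n5 = 128.1 / 0.084 = 1525 kg/h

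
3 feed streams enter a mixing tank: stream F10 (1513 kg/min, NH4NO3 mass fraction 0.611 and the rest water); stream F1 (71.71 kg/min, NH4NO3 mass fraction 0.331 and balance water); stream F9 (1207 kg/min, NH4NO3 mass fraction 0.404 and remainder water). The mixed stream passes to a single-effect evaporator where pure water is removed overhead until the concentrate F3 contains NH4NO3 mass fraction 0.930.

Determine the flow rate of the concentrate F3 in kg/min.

1544 kg/min

NH4NO3 entering = 1513×0.611 + 71.71×0.331 + 1207×0.404 = 1435.8 kg/min.
All NH4NO3 reports to F3, so F3 = 1435.8/0.930 = 1543.9 kg/min.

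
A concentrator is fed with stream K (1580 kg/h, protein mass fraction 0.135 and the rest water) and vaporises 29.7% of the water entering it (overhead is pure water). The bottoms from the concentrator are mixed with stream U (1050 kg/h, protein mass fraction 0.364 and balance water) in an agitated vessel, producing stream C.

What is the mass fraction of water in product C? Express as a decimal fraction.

0.732

Vapour removed = 0.297×0.865×1580 = 405.91 kg/h; concentrate = 1174.1 kg/h.
water reaching the mixer = 960.79 (from concentrate) + 1050×0.636 = 1628.6 kg/h.
Product flow = 1174.1 + 1050 = 2224.1 kg/h; water fraction = 0.732.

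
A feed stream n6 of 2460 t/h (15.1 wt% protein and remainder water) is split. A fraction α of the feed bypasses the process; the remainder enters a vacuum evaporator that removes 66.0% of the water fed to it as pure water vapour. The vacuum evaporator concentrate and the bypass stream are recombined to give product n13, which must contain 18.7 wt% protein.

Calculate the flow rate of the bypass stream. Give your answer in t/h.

1615 t/h

All 2460×0.151 = 371.46 t/h of protein reaches n13, so n13 = 371.46/0.187 = 1986.4 t/h and vapour = 473.58 t/h.
The evaporator receives (1−α)·2460 of feed at 0.849 water and removes 0.660 of that water:
0.660×0.849×(1−α)×2460 = 473.58
(1−α) = 473.58/1378.4 = 0.3436;  α = 0.6564.
Bypass flow = 0.6564×2460 = 1614.8 t/h.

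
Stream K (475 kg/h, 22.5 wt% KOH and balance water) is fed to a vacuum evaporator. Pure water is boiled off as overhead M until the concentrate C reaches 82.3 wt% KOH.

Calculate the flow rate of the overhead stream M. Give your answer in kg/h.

345.1 kg/h

KOH is conserved: 475×0.225 = 106.88 kg/h all reports to the concentrate.
Concentrate = 106.88/(target fraction) = 129.86 kg/h.
Overhead = 475 − 129.86 = 345.14 kg/h.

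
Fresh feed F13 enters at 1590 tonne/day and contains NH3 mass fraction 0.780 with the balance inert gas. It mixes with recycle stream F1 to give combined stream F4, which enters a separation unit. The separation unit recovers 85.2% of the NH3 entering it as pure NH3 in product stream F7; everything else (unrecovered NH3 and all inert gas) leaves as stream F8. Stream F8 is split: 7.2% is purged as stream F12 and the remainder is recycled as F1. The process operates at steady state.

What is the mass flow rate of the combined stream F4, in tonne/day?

6296 tonne/day

inert gas enters only via F13 and leaves only via the purge: 1590×0.220 = 0.072×(inert gas in F8), and the separation unit passes all inert gas, so inert gas in F4 = inert gas in F8 = 4858.3 tonne/day.
NH3 in F4: m_A = 1590×0.780 + (1−0.072)·(1−0.852)·m_A, so m_A = 1240.2/0.8627 = 1437.7 tonne/day.
F4 = 1437.7 + 4858.3 = 6296 tonne/day.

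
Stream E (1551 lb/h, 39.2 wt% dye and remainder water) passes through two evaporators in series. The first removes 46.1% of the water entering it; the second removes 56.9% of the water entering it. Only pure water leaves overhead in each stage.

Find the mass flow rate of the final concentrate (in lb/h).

water in feed = 1551×0.608 = 943.01 lb/h.
After stage 1: water left = (1−0.461)×943.01 = 508.28; stream total = 1116.3 lb/h.
After stage 2: water left = (1−0.569)×508.28 = 219.07; final concentrate = 827.06 lb/h.

827.1 lb/h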